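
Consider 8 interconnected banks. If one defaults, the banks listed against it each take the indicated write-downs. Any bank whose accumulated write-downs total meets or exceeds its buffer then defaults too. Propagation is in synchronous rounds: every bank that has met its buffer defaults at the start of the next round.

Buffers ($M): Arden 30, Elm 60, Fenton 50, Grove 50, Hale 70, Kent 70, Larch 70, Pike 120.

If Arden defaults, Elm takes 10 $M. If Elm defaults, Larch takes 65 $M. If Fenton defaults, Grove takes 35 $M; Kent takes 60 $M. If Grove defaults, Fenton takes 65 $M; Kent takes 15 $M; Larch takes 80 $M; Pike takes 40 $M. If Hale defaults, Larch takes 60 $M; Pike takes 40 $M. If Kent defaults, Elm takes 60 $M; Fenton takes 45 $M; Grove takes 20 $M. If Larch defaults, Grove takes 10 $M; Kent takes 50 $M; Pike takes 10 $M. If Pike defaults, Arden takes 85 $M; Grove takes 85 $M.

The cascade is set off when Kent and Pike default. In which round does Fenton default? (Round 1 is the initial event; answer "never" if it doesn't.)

3

Round 1 — Kent, Pike default (initial).
  Arden: +85 → 85 ≥ 30
  Elm: +60 → 60 ≥ 60
  Fenton: +45 → 45 < 50
  Grove: +20+85 → 105 ≥ 50
Round 2 — Arden, Elm, Grove default.
  Fenton: +65 → 110 ≥ 50
  Larch: +65+80 → 145 ≥ 70
Round 3 — Fenton, Larch default.
No further defaults.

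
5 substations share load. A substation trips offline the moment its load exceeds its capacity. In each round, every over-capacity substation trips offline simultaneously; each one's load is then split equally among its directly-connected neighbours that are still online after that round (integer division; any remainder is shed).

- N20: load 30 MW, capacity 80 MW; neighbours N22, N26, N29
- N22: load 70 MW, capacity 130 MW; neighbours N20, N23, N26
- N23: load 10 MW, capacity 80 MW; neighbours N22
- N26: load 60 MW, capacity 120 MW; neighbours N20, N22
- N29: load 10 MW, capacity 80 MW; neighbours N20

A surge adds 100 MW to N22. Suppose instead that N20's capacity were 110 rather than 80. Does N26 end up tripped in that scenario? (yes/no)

no

With N20's capacity at 110:
Round 1 — N22 at 170 > 130. N22 trips offline.
  N22 sheds 170 MW to N20, N23, N26: 56 each (2 lost).
    N20: 30+56 = 86 ≤ 110
    N23: 10+56 = 66 ≤ 80
    N26: 60+56 = 116 ≤ 120
No further trips.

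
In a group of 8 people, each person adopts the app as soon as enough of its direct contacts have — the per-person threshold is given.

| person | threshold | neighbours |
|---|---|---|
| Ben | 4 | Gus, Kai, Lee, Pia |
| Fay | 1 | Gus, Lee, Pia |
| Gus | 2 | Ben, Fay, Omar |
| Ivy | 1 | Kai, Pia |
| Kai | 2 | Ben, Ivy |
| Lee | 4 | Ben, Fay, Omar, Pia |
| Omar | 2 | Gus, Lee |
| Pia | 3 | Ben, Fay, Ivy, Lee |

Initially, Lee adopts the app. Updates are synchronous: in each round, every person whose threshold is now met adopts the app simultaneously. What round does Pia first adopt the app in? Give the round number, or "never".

never

Round 1 — Lee adopts the app (initial).
Round 2 — checking thresholds:
  Ben: 1 of 4 neighbours < 4, holds.
  Fay: 1 of 3 neighbours ≥ 1, adopts the app.
  Omar: 1 of 2 neighbours < 2, holds.
  Pia: 1 of 4 neighbours < 3, holds.
Round 3 — no new adoptions; cascade stops.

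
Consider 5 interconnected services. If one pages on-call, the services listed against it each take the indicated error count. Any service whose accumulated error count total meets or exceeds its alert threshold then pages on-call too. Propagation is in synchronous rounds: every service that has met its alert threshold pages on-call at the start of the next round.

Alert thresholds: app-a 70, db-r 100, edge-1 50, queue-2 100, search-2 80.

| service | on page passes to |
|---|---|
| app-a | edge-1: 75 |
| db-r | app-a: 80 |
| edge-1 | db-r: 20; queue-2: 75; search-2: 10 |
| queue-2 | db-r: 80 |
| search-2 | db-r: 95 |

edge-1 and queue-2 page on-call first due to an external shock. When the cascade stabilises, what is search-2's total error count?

Round 1 — edge-1, queue-2 page on-call (initial).
  db-r: +20+80 → 100 ≥ 100
  search-2: +10 → 10 < 80
Round 2 — db-r pages on-call.
  app-a: +80 → 80 ≥ 70
Round 3 — app-a pages on-call.
No further pages.

10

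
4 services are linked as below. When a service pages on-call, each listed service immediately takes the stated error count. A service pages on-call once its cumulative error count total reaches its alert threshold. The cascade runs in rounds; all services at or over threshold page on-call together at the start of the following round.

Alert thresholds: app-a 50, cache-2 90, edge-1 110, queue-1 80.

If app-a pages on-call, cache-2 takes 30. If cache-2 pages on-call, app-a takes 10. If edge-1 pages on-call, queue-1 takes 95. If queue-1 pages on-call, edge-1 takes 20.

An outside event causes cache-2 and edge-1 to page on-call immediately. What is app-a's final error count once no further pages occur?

Round 1 — cache-2, edge-1 page on-call (initial).
  app-a: +10 → 10 < 50
  queue-1: +95 → 95 ≥ 80
Round 2 — queue-1 pages on-call.
No further pages.

10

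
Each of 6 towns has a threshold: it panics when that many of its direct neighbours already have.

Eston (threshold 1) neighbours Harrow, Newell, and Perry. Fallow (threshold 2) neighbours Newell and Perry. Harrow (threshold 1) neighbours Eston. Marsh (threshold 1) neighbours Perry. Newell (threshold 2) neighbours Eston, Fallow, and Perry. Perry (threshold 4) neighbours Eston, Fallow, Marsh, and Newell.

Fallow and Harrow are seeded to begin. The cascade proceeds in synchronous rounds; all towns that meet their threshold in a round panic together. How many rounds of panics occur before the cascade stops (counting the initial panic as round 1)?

3

Round 1 — Fallow, Harrow panic (initial).
Round 2 — checking thresholds:
  Eston: 1 of 3 neighbours ≥ 1, panics.
  Newell: 1 of 3 neighbours < 2, not yet.
  Perry: 1 of 4 neighbours < 4, not yet.
Round 3 — checking thresholds:
  Newell: 2 of 3 neighbours ≥ 2, panics.
  Perry: 2 of 4 neighbours < 4, not yet.
Round 4 — no new panics; cascade stops.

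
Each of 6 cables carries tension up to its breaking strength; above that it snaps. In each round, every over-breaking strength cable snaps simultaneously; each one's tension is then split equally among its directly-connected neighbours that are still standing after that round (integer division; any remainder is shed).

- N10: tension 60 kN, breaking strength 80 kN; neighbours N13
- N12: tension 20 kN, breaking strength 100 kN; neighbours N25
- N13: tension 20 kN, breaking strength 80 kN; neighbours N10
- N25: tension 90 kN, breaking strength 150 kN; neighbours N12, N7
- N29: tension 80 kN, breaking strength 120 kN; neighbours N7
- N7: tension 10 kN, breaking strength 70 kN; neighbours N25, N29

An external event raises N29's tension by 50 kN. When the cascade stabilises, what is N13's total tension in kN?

20

Round 1 — N29 at 130 > 120. N29 snaps.
  N29 sheds 130 kN to N7: 130 each.
    N7: 10+130 = 140 > 70
Round 2 — N7 snaps.
  N7 sheds 140 kN to N25: 140 each.
    N25: 90+140 = 230 > 150
Round 3 — N25 snaps.
  N25 sheds 230 kN to N12: 230 each.
    N12: 20+230 = 250 > 100
Round 4 — N12 snaps.
  N12 sheds 250 kN: no online neighbours, lost.
No further breaks.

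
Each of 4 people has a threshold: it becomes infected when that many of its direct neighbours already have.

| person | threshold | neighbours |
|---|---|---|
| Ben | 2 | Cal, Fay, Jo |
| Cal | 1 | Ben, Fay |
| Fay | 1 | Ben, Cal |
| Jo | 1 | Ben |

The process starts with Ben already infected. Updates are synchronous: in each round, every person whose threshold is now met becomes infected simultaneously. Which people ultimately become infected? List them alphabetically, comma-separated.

Ben, Cal, Fay, Jo

Round 1 — Ben becomes infected (initial).
Round 2 — checking thresholds:
  Cal: 1 of 2 neighbours ≥ 1, becomes infected.
  Fay: 1 of 2 neighbours ≥ 1, becomes infected.
  Jo: 1 of 1 neighbours ≥ 1, becomes infected.
Round 3 — no new infections; cascade stops.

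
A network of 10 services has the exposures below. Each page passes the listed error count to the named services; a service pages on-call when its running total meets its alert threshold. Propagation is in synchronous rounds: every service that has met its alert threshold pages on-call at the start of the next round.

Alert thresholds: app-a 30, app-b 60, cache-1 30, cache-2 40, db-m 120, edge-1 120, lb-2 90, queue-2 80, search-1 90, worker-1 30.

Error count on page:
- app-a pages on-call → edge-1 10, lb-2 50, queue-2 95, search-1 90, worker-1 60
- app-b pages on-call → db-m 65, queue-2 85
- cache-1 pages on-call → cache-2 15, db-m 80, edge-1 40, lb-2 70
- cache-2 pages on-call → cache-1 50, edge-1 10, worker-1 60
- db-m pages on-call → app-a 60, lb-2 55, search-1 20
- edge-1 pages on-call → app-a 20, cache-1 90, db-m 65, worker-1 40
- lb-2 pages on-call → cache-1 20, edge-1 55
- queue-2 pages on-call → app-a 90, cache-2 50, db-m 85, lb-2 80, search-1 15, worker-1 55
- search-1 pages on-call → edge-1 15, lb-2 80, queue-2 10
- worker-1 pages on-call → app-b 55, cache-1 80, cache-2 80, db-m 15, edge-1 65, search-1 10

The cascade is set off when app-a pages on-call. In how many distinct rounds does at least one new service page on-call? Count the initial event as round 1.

4

Round 1 — app-a pages on-call (initial).
  edge-1: +10 → 10 < 120
  lb-2: +50 → 50 < 90
  queue-2: +95 → 95 ≥ 80
  search-1: +90 → 90 ≥ 90
  worker-1: +60 → 60 ≥ 30
Round 2 — queue-2, search-1, worker-1 page on-call.
  app-b: +55 → 55 < 60
  cache-1: +80 → 80 ≥ 30
  cache-2: +50+80 → 130 ≥ 40
  db-m: +85+15 → 100 < 120
  edge-1: +15+65 → 90 < 120
  lb-2: +80+80 → 210 ≥ 90
Round 3 — cache-1, cache-2, lb-2 page on-call.
  db-m: +80 → 180 ≥ 120
  edge-1: +40+10+55 → 195 ≥ 120
Round 4 — db-m, edge-1 page on-call.
No further pages.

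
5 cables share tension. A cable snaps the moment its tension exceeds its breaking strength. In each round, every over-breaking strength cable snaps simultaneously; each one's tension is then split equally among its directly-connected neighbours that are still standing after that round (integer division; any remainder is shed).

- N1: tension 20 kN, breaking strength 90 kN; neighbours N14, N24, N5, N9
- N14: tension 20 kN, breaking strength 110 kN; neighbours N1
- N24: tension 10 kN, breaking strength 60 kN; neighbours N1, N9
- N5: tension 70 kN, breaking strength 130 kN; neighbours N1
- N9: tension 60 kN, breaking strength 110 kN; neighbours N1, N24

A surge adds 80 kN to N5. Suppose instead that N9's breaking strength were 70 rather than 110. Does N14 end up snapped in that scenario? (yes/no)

With N9's breaking strength at 70:
Round 1 — N5 at 150 > 130. N5 snaps.
  N5 sheds 150 kN to N1: 150 each.
    N1: 20+150 = 170 > 90
Round 2 — N1 snaps.
  N1 sheds 170 kN to N14, N24, N9: 56 each (2 lost).
    N14: 20+56 = 76 ≤ 110
    N24: 10+56 = 66 > 60
    N9: 60+56 = 116 > 70
Round 3 — N24, N9 snap.
  N24 sheds 66 kN: no online neighbours, lost.
  N9 sheds 116 kN: no online neighbours, lost.
No further breaks.

no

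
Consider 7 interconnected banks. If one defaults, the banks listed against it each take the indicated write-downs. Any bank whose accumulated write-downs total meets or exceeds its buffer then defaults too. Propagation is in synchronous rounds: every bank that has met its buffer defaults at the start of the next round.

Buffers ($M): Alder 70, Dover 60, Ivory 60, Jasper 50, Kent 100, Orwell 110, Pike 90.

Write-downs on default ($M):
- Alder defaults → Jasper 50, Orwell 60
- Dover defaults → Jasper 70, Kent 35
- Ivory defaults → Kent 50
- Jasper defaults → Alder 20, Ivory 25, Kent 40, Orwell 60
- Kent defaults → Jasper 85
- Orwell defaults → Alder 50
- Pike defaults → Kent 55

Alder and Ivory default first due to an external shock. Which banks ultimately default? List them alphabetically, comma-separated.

Round 1 — Alder, Ivory default (initial).
  Jasper: +50 → 50 ≥ 50
  Kent: +50 → 50 < 100
  Orwell: +60 → 60 < 110
Round 2 — Jasper defaults.
  Kent: +40 → 90 < 100
  Orwell: +60 → 120 ≥ 110
Round 3 — Orwell defaults.
No further defaults.

Alder, Ivory, Jasper, Orwell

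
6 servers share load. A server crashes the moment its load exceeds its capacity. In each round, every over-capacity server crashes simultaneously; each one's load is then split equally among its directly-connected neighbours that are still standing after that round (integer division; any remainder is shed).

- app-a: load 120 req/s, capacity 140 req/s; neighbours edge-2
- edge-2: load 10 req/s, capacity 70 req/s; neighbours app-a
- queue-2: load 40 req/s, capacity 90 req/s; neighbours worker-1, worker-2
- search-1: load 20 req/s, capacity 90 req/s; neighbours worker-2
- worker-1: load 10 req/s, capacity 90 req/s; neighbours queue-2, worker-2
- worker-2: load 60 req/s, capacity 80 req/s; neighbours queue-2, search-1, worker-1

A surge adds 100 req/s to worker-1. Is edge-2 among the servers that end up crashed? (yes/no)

Round 1 — worker-1 at 110 > 90. worker-1 crashes.
  worker-1 sheds 110 req/s to queue-2, worker-2: 55 each.
    queue-2: 40+55 = 95 > 90
    worker-2: 60+55 = 115 > 80
Round 2 — queue-2, worker-2 crash.
  queue-2 sheds 95 req/s: no online neighbours, lost.
  worker-2 sheds 115 req/s to search-1: 115 each.
    search-1: 20+115 = 135 > 90
Round 3 — search-1 crashes.
  search-1 sheds 135 req/s: no online neighbours, lost.
No further crashes.

no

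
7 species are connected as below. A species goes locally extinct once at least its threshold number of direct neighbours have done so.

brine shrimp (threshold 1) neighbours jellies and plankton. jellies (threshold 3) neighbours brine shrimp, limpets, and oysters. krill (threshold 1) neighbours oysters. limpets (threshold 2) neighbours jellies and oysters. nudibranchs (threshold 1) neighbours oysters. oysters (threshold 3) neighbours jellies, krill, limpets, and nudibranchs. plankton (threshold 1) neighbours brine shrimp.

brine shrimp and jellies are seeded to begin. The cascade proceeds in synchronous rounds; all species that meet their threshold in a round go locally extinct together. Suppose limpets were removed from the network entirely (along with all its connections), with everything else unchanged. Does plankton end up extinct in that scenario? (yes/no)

With limpets removed:
Round 1 — brine shrimp, jellies go locally extinct (initial).
Round 2 — checking thresholds:
  oysters: 1 of 3 neighbours < 3, holds.
  plankton: 1 of 1 neighbours ≥ 1, goes locally extinct.
Round 3 — no new extinctions; cascade stops.

yes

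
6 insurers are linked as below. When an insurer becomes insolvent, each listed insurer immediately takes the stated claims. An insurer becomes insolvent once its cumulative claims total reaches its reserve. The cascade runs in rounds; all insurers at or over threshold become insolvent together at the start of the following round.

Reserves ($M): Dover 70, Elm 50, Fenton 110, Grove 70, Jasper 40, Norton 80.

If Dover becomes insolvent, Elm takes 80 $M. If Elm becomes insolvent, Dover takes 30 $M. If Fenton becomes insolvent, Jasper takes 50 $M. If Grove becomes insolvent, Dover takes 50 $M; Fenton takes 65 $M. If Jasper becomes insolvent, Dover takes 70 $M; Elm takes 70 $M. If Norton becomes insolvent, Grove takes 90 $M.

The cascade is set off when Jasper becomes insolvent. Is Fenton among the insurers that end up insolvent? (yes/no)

no

Round 1 — Jasper becomes insolvent (initial).
  Dover: +70 → 70 ≥ 70
  Elm: +70 → 70 ≥ 50
Round 2 — Dover, Elm become insolvent.
No further insolvencies.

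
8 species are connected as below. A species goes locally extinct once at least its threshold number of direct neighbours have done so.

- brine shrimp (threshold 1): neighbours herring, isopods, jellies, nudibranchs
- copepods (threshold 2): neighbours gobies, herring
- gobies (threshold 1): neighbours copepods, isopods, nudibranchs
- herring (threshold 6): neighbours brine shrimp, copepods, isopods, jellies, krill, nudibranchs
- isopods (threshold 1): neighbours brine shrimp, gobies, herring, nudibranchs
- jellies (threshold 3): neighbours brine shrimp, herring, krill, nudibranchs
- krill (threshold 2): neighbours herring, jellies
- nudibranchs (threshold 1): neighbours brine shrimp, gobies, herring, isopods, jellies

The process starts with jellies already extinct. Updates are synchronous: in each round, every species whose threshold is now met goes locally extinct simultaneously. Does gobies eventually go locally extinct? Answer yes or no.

Round 1 — jellies goes locally extinct (initial).
Round 2 — checking thresholds:
  brine shrimp: 1 of 4 neighbours ≥ 1, goes locally extinct.
  herring: 1 of 6 neighbours < 6, holds.
  krill: 1 of 2 neighbours < 2, holds.
  nudibranchs: 1 of 5 neighbours ≥ 1, goes locally extinct.
Round 3 — checking thresholds:
  gobies: 1 of 3 neighbours ≥ 1, goes locally extinct.
  herring: 3 of 6 neighbours < 6, holds.
  isopods: 2 of 4 neighbours ≥ 1, goes locally extinct.
  krill: 1 of 2 neighbours < 2, holds.
Round 4 — no new extinctions; cascade stops.

yes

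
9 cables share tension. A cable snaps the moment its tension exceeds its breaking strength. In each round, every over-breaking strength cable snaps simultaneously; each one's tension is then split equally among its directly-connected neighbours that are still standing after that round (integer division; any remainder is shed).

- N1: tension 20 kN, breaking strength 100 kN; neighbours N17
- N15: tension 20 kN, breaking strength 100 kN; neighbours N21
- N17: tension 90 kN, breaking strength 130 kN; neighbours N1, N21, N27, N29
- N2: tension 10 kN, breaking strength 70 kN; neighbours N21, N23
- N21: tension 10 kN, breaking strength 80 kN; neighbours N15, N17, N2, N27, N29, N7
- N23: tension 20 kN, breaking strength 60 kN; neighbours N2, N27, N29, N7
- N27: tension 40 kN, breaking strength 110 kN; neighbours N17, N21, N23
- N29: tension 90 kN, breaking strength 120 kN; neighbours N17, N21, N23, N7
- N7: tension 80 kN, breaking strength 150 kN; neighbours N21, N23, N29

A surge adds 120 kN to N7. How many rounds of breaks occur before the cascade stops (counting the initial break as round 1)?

4

Round 1 — N7 at 200 > 150. N7 snaps.
  N7 sheds 200 kN to N21, N23, N29: 66 each (2 lost).
    N21: 10+66 = 76 ≤ 80
    N23: 20+66 = 86 > 60
    N29: 90+66 = 156 > 120
Round 2 — N23, N29 snap.
  N23 sheds 86 kN to N2, N27: 43 each.
    N2: 10+43 = 53 ≤ 70
    N27: 40+43 = 83 ≤ 110
  N29 sheds 156 kN to N17, N21: 78 each.
    N17: 90+78 = 168 > 130
    N21: 76+78 = 154 > 80
Round 3 — N17, N21 snap.
  N17 sheds 168 kN to N1, N27: 84 each.
    N1: 20+84 = 104 > 100
    N27: 83+84 = 167 > 110
  N21 sheds 154 kN to N15, N2, N27: 51 each (1 lost).
    N15: 20+51 = 71 ≤ 100
    N2: 53+51 = 104 > 70
    N27: 167+51 = 218 > 110
Round 4 — N1, N2, N27 snap.
  N1 sheds 104 kN: no online neighbours, lost.
  N2 sheds 104 kN: no online neighbours, lost.
  N27 sheds 218 kN: no online neighbours, lost.
No further breaks.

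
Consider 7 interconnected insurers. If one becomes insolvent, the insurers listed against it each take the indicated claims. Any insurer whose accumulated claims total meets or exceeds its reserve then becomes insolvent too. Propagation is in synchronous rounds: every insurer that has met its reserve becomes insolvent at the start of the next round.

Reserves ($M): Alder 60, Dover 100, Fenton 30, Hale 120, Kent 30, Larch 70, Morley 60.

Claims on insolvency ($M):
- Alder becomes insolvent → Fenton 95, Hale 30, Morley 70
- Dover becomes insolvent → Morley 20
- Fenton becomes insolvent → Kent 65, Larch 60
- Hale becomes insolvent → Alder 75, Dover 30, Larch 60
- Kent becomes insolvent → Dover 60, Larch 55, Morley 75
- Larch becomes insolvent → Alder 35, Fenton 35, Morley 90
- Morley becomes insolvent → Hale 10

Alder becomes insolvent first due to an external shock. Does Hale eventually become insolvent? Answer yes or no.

no

Round 1 — Alder becomes insolvent (initial).
  Fenton: +95 → 95 ≥ 30
  Hale: +30 → 30 < 120
  Morley: +70 → 70 ≥ 60
Round 2 — Fenton, Morley become insolvent.
  Hale: +10 → 40 < 120
  Kent: +65 → 65 ≥ 30
  Larch: +60 → 60 < 70
Round 3 — Kent becomes insolvent.
  Dover: +60 → 60 < 100
  Larch: +55 → 115 ≥ 70
Round 4 — Larch becomes insolvent.
No further insolvencies.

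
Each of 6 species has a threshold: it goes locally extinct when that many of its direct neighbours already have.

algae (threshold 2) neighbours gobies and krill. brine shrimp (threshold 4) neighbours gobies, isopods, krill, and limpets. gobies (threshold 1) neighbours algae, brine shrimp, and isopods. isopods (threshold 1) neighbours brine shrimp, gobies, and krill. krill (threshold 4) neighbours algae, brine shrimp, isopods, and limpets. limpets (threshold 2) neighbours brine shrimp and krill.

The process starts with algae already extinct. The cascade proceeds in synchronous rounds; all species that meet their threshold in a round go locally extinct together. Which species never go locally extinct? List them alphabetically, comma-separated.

Round 1 — algae goes locally extinct (initial).
Round 2 — checking thresholds:
  gobies: 1 of 3 neighbours ≥ 1, goes locally extinct.
  krill: 1 of 4 neighbours < 4, below threshold.
Round 3 — checking thresholds:
  brine shrimp: 1 of 4 neighbours < 4, below threshold.
  isopods: 1 of 3 neighbours ≥ 1, goes locally extinct.
  krill: 1 of 4 neighbours < 4, below threshold.
Round 4 — no new extinctions; cascade stops.

brine shrimp, krill, limpets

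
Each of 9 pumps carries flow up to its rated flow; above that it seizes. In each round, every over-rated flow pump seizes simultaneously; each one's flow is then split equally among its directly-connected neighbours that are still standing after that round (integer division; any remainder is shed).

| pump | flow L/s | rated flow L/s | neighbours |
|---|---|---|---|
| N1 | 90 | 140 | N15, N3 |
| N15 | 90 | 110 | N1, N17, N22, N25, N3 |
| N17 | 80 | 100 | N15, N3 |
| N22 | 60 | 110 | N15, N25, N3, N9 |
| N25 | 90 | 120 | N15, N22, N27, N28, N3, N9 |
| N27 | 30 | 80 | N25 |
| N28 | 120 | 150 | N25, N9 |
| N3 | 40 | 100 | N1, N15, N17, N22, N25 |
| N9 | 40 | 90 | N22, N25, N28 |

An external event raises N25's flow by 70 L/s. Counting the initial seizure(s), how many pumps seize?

Round 1 — N25 at 160 > 120. N25 seizes.
  N25 sheds 160 L/s to N15, N22, N27, N28, N3, N9: 26 each (4 lost).
    N15: 90+26 = 116 > 110
    N22: 60+26 = 86 ≤ 110
    N27: 30+26 = 56 ≤ 80
    N28: 120+26 = 146 ≤ 150
    N3: 40+26 = 66 ≤ 100
    N9: 40+26 = 66 ≤ 90
Round 2 — N15 seizes.
  N15 sheds 116 L/s to N1, N17, N22, N3: 29 each.
    N1: 90+29 = 119 ≤ 140
    N17: 80+29 = 109 > 100
    N22: 86+29 = 115 > 110
    N3: 66+29 = 95 ≤ 100
Round 3 — N17, N22 seize.
  N17 sheds 109 L/s to N3: 109 each.
    N3: 95+109 = 204 > 100
  N22 sheds 115 L/s to N3, N9: 57 each (1 lost).
    N3: 204+57 = 261 > 100
    N9: 66+57 = 123 > 90
Round 4 — N3, N9 seize.
  N3 sheds 261 L/s to N1: 261 each.
    N1: 119+261 = 380 > 140
  N9 sheds 123 L/s to N28: 123 each.
    N28: 146+123 = 269 > 150
Round 5 — N1, N28 seize.
  N1 sheds 380 L/s: no online neighbours, lost.
  N28 sheds 269 L/s: no online neighbours, lost.
No further seizures.

8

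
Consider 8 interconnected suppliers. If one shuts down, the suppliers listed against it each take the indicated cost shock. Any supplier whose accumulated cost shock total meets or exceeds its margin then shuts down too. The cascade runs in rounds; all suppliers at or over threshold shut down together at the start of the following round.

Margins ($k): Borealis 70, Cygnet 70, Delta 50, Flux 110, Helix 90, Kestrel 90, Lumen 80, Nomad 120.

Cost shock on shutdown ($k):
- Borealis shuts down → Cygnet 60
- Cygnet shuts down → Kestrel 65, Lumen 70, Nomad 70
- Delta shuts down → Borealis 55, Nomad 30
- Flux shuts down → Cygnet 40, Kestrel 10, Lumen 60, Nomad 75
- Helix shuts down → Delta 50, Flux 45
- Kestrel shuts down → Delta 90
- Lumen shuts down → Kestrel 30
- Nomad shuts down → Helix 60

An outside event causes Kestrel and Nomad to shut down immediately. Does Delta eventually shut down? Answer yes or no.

yes

Round 1 — Kestrel, Nomad shut down (initial).
  Delta: +90 → 90 ≥ 50
  Helix: +60 → 60 < 90
Round 2 — Delta shuts down.
  Borealis: +55 → 55 < 70
No further shutdowns.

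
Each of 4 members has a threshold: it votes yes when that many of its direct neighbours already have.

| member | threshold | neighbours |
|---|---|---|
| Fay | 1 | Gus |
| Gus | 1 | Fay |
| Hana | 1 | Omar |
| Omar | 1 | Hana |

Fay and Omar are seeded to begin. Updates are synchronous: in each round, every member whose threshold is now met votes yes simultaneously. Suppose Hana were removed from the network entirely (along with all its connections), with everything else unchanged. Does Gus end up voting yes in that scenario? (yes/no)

yes

With Hana removed:
Round 1 — Fay, Omar vote yes (initial).
Round 2 — checking thresholds:
  Gus: 1 of 1 neighbours ≥ 1, votes yes.
Round 3 — no new yes votes; cascade stops.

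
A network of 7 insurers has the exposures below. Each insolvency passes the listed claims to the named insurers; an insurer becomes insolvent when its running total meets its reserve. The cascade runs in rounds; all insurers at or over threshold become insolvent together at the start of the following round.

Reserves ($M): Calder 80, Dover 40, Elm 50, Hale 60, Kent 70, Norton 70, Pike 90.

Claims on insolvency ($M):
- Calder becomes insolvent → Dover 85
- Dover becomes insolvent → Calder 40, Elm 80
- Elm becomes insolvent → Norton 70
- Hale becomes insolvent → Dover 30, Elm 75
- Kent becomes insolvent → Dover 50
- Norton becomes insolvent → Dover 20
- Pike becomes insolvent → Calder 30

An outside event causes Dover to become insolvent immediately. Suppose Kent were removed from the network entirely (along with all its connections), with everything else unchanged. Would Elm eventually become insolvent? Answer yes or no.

With Kent removed:
Round 1 — Dover becomes insolvent (initial).
  Calder: +40 → 40 < 80
  Elm: +80 → 80 ≥ 50
Round 2 — Elm becomes insolvent.
  Norton: +70 → 70 ≥ 70
Round 3 — Norton becomes insolvent.
No further insolvencies.

yes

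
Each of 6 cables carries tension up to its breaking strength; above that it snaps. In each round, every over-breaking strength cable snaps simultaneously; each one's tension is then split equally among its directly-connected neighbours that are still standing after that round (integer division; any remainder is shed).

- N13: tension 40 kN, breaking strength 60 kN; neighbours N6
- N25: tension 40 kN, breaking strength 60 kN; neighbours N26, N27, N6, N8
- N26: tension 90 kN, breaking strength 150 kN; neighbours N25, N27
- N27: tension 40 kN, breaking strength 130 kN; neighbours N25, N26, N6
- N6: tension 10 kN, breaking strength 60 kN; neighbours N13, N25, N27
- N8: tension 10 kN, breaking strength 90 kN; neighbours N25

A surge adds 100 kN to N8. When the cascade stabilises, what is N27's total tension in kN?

90

Round 1 — N8 at 110 > 90. N8 snaps.
  N8 sheds 110 kN to N25: 110 each.
    N25: 40+110 = 150 > 60
Round 2 — N25 snaps.
  N25 sheds 150 kN to N26, N27, N6: 50 each.
    N26: 90+50 = 140 ≤ 150
    N27: 40+50 = 90 ≤ 130
    N6: 10+50 = 60 ≤ 60
No further breaks.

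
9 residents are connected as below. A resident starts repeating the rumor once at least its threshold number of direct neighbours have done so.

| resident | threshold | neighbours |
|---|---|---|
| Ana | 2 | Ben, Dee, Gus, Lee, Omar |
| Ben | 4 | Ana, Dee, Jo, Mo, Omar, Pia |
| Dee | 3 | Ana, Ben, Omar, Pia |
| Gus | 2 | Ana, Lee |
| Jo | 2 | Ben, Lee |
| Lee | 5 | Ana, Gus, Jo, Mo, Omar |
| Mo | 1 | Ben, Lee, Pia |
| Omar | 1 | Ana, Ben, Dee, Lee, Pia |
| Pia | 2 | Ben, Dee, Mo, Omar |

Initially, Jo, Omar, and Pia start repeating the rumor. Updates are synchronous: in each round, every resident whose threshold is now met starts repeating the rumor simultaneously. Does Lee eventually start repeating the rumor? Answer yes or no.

no

Round 1 — Jo, Omar, Pia start repeating the rumor (initial).
Round 2 — checking thresholds:
  Ana: 1 of 5 neighbours < 2, below threshold.
  Ben: 3 of 6 neighbours < 4, below threshold.
  Dee: 2 of 4 neighbours < 3, below threshold.
  Lee: 2 of 5 neighbours < 5, below threshold.
  Mo: 1 of 3 neighbours ≥ 1, starts repeating the rumor.
Round 3 — checking thresholds:
  Ana: 1 of 5 neighbours < 2, below threshold.
  Ben: 4 of 6 neighbours ≥ 4, starts repeating the rumor.
  Dee: 2 of 4 neighbours < 3, below threshold.
  Lee: 3 of 5 neighbours < 5, below threshold.
Round 4 — checking thresholds:
  Ana: 2 of 5 neighbours ≥ 2, starts repeating the rumor.
  Dee: 3 of 4 neighbours ≥ 3, starts repeating the rumor.
  Lee: 3 of 5 neighbours < 5, below threshold.
Round 5 — no new spreads; cascade stops.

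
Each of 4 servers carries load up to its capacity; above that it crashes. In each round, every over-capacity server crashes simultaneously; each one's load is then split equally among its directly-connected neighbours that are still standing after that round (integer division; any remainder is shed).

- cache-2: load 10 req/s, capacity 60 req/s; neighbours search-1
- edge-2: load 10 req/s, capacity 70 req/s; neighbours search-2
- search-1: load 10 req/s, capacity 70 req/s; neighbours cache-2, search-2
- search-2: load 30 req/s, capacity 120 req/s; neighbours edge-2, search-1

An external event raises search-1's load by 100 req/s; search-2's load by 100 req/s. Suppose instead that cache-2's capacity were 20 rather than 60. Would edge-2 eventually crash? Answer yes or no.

With cache-2's capacity at 20:
Round 1 — search-1 at 110 > 70; search-2 at 130 > 120. search-1, search-2 crash.
  search-1 sheds 110 req/s to cache-2: 110 each.
    cache-2: 10+110 = 120 > 20
  search-2 sheds 130 req/s to edge-2: 130 each.
    edge-2: 10+130 = 140 > 70
Round 2 — cache-2, edge-2 crash.
  cache-2 sheds 120 req/s: no online neighbours, lost.
  edge-2 sheds 140 req/s: no online neighbours, lost.
No further crashes.

yes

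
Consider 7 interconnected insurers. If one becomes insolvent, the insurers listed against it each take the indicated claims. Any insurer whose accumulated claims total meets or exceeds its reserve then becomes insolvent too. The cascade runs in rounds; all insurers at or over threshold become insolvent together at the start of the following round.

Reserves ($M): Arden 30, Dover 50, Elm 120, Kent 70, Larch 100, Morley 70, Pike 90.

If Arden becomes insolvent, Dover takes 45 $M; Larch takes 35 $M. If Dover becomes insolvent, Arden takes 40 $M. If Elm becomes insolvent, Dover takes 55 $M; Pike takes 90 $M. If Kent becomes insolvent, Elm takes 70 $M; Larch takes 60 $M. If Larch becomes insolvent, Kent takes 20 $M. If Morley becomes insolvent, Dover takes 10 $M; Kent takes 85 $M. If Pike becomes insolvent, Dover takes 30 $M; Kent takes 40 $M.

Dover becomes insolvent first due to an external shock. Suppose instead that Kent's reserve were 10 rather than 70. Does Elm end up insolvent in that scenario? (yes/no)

With Kent's reserve at 10:
Round 1 — Dover becomes insolvent (initial).
  Arden: +40 → 40 ≥ 30
Round 2 — Arden becomes insolvent.
  Larch: +35 → 35 < 100
No further insolvencies.

no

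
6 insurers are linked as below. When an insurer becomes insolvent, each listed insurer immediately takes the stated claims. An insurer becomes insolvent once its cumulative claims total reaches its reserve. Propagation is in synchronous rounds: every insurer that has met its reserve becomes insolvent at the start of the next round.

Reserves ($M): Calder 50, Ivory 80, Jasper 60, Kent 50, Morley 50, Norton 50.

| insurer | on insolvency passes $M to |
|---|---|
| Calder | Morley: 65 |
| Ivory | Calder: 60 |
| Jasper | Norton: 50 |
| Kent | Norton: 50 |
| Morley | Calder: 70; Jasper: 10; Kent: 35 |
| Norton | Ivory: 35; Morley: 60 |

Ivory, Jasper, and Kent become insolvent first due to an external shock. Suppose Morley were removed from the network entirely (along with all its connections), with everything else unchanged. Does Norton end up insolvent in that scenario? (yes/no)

With Morley removed:
Round 1 — Ivory, Jasper, Kent become insolvent (initial).
  Calder: +60 → 60 ≥ 50
  Norton: +50+50 → 100 ≥ 50
Round 2 — Calder, Norton become insolvent.
No further insolvencies.

yes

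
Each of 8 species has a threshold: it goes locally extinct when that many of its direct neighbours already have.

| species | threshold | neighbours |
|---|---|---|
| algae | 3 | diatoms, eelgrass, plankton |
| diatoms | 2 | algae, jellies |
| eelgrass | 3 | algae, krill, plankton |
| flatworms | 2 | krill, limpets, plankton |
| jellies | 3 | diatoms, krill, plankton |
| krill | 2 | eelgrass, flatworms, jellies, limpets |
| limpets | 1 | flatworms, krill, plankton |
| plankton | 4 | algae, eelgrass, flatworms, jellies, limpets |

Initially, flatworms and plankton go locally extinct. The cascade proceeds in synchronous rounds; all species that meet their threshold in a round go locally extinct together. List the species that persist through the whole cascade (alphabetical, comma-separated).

Round 1 — flatworms, plankton go locally extinct (initial).
Round 2 — checking thresholds:
  algae: 1 of 3 neighbours < 3, not yet.
  eelgrass: 1 of 3 neighbours < 3, not yet.
  jellies: 1 of 3 neighbours < 3, not yet.
  krill: 1 of 4 neighbours < 2, not yet.
  limpets: 2 of 3 neighbours ≥ 1, goes locally extinct.
Round 3 — checking thresholds:
  algae: 1 of 3 neighbours < 3, not yet.
  eelgrass: 1 of 3 neighbours < 3, not yet.
  jellies: 1 of 3 neighbours < 3, not yet.
  krill: 2 of 4 neighbours ≥ 2, goes locally extinct.
Round 4 — no new extinctions; cascade stops.

algae, diatoms, eelgrass, jellies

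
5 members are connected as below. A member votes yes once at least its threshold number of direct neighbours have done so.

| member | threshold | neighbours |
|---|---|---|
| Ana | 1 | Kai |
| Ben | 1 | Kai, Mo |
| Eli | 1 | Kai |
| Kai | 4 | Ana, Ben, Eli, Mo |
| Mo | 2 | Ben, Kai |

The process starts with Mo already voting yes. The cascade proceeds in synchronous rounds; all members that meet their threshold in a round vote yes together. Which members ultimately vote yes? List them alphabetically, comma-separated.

Round 1 — Mo votes yes (initial).
Round 2 — checking thresholds:
  Ben: 1 of 2 neighbours ≥ 1, votes yes.
  Kai: 1 of 4 neighbours < 4, not yet.
Round 3 — no new yes votes; cascade stops.

Ben, Mo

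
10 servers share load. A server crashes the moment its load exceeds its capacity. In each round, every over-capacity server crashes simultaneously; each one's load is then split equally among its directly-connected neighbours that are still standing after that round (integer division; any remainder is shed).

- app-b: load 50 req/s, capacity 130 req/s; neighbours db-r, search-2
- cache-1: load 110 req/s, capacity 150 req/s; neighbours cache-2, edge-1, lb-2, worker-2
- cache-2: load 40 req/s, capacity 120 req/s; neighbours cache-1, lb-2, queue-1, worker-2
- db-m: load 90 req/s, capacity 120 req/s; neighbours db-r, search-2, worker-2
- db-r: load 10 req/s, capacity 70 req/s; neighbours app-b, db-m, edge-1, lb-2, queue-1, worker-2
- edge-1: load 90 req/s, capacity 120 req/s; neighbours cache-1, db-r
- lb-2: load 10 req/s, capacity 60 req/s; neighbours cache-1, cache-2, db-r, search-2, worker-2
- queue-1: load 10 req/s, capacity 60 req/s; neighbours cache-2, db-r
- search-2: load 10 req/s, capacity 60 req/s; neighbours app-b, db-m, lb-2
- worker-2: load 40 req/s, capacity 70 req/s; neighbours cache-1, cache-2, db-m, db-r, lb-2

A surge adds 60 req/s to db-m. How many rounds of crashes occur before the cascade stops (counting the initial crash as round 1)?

3

Round 1 — db-m at 150 > 120. db-m crashes.
  db-m sheds 150 req/s to db-r, search-2, worker-2: 50 each.
    db-r: 10+50 = 60 ≤ 70
    search-2: 10+50 = 60 ≤ 60
    worker-2: 40+50 = 90 > 70
Round 2 — worker-2 crashes.
  worker-2 sheds 90 req/s to cache-1, cache-2, db-r, lb-2: 22 each (2 lost).
    cache-1: 110+22 = 132 ≤ 150
    cache-2: 40+22 = 62 ≤ 120
    db-r: 60+22 = 82 > 70
    lb-2: 10+22 = 32 ≤ 60
Round 3 — db-r crashes.
  db-r sheds 82 req/s to app-b, edge-1, lb-2, queue-1: 20 each (2 lost).
    app-b: 50+20 = 70 ≤ 130
    edge-1: 90+20 = 110 ≤ 120
    lb-2: 32+20 = 52 ≤ 60
    queue-1: 10+20 = 30 ≤ 60
No further crashes.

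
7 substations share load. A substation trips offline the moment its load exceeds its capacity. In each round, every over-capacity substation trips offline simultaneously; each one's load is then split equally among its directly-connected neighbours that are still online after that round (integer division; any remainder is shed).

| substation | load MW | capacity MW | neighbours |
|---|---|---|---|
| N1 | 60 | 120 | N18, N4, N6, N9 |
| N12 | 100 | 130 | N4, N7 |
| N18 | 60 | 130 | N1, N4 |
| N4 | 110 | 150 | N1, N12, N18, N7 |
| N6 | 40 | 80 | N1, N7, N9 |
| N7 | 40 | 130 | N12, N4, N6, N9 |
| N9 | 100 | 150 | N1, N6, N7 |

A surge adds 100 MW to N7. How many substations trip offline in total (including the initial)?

7

Round 1 — N7 at 140 > 130. N7 trips offline.
  N7 sheds 140 MW to N12, N4, N6, N9: 35 each.
    N12: 100+35 = 135 > 130
    N4: 110+35 = 145 ≤ 150
    N6: 40+35 = 75 ≤ 80
    N9: 100+35 = 135 ≤ 150
Round 2 — N12 trips offline.
  N12 sheds 135 MW to N4: 135 each.
    N4: 145+135 = 280 > 150
Round 3 — N4 trips offline.
  N4 sheds 280 MW to N1, N18: 140 each.
    N1: 60+140 = 200 > 120
    N18: 60+140 = 200 > 130
Round 4 — N1, N18 trip offline.
  N1 sheds 200 MW to N6, N9: 100 each.
    N6: 75+100 = 175 > 80
    N9: 135+100 = 235 > 150
  N18 sheds 200 MW: no online neighbours, lost.
Round 5 — N6, N9 trip offline.
  N6 sheds 175 MW: no online neighbours, lost.
  N9 sheds 235 MW: no online neighbours, lost.
No further trips.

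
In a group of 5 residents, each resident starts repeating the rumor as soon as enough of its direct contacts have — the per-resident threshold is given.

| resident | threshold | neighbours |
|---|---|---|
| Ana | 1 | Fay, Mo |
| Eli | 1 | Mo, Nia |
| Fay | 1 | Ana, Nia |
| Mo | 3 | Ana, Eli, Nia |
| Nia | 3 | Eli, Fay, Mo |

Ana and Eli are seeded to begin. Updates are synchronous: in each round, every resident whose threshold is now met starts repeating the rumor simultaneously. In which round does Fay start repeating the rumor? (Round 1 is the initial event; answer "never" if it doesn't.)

2

Round 1 — Ana, Eli start repeating the rumor (initial).
Round 2 — checking thresholds:
  Fay: 1 of 2 neighbours ≥ 1, starts repeating the rumor.
  Mo: 2 of 3 neighbours < 3, not yet.
  Nia: 1 of 3 neighbours < 3, not yet.
Round 3 — no new spreads; cascade stops.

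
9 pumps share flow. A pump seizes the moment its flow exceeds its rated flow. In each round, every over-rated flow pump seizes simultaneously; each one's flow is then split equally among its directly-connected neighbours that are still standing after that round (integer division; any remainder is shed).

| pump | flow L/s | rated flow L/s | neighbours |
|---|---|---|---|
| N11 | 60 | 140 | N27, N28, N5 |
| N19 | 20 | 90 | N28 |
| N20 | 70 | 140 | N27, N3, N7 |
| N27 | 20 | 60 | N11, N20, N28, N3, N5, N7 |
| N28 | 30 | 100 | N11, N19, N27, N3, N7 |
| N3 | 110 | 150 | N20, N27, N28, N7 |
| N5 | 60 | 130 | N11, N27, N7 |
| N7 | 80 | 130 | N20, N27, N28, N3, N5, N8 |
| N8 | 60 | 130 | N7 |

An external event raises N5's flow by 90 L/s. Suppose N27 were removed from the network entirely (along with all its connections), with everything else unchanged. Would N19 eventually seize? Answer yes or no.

With N27 removed:
Round 1 — N5 at 150 > 130. N5 seizes.
  N5 sheds 150 L/s to N11, N7: 75 each.
    N11: 60+75 = 135 ≤ 140
    N7: 80+75 = 155 > 130
Round 2 — N7 seizes.
  N7 sheds 155 L/s to N20, N28, N3, N8: 38 each (3 lost).
    N20: 70+38 = 108 ≤ 140
    N28: 30+38 = 68 ≤ 100
    N3: 110+38 = 148 ≤ 150
    N8: 60+38 = 98 ≤ 130
No further seizures.

no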